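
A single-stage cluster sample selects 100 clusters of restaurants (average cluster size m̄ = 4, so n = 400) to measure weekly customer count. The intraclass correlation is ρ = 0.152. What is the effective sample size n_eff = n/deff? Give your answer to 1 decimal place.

274.7

deff = 1 + (4 − 1)·0.152 = 1 + 0.456 = 1.456.
n_eff = 400 / 1.456 = 274.7.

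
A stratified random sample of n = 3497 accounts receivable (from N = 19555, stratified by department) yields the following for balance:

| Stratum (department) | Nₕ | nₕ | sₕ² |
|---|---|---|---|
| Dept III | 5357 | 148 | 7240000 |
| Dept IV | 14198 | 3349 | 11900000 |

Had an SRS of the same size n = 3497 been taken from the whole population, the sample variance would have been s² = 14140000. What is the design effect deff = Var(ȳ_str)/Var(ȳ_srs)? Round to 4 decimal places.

Var(ȳ_str) = Σ Wₕ²(1−fₕ)sₕ²/nₕ with Wₕ = Nₕ/19555:
  Dept III: (5357/19555)²·(1−148/5357)·7240000/148 = 3569.7452
  Dept IV: (14198/19555)²·(1−3349/14198)·11900000/3349 = 1431.3079
  → Var(ȳ_str) = 5001.0531.
Var(ȳ_srs) = (1 − 3497/19555)·14140000/3497 = 3320.3771.
deff = 5001.0531 / 3320.3771 = 1.5062.

1.5062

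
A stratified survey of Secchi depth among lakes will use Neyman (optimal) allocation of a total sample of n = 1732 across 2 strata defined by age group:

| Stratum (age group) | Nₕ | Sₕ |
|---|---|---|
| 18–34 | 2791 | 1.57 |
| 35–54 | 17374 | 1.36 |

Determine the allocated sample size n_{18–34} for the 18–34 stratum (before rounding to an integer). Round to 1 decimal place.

Neyman allocation: nₕ = n·NₕSₕ / Σⱼ NⱼSⱼ.
Σ NⱼSⱼ = 2791·1.57 + 17374·1.36 = 28010.51.
n_{18–34} = 1732·2791·1.57 / 28010.51 = 270.9.

270.9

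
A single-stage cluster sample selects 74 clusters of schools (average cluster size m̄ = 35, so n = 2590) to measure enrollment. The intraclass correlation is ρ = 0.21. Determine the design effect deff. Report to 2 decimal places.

deff = 1 + (35 − 1)·0.21 = 1 + 7.14 = 8.14.

8.14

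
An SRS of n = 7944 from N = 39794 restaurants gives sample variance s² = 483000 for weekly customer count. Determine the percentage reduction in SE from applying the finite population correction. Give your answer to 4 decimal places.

10.5365

f = n/N = 7944/39794 = 0.19962808.
SE_no-fpc = √(s²/n) = 7.7974742; SE_fpc = √((1−f)s²/n) = 6.9758939.
Ratio = √(1−f) = 0.89463507. Reduction = 100·(1 − 0.89463507) = 10.5365%.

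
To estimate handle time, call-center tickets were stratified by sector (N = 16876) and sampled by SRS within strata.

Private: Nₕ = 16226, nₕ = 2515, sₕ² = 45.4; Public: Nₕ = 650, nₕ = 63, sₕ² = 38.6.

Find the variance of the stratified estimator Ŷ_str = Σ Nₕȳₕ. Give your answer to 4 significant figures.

Var(Ŷ_str) = Σₕ Nₕ²(1 − fₕ)sₕ²/nₕ.
Private: 16226²·(1 − 2515/16226)·45.4/2515 = 4.016044 × 10^6.
Public: 650²·(1 − 63/650)·38.6/63 = 233775.08.
Sum = 4.2498191 × 10^6.

4.250 × 10^6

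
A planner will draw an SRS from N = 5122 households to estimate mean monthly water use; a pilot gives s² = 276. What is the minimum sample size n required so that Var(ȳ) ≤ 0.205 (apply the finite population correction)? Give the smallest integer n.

Without fpc, n₀ = s²/D = 276/0.205 = 1346.3415.
With fpc, (1 − n/N)·s²/n ≤ D requires n ≥ n₀/(1 + n₀/N) = 1346.3415/(1 + 1346.3415/5122) = 1066.1096.
Rounding up, n = 1067.

1067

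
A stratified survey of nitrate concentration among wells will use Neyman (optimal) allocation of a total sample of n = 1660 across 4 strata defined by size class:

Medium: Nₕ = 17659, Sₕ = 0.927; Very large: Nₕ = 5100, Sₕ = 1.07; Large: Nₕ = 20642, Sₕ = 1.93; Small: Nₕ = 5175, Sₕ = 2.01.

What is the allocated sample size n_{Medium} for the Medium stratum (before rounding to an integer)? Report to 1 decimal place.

Neyman allocation: nₕ = n·NₕSₕ / Σⱼ NⱼSⱼ.
Σ NⱼSⱼ = 17659·0.927 + 5100·1.07 + 20642·1.93 + 5175·2.01 = 72067.703.
n_{Medium} = 1660·17659·0.927 / 72067.703 = 377.1.

377.1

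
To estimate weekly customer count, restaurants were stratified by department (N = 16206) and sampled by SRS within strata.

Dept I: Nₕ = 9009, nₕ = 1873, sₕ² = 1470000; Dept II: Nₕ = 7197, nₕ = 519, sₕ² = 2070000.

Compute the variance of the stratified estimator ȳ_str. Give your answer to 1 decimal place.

Var(ȳ_str) = Σₕ Wₕ²(1 − fₕ)sₕ²/nₕ with Wₕ = Nₕ/N, N = 16206.
Dept I: Wₕ = 0.55590522; term = 0.55590522²·(1 − 0.20790321)·1470000/1873 = 192.11413.
Dept II: Wₕ = 0.44409478; term = 0.44409478²·(1 − 0.07211338)·2070000/519 = 729.87626.
Sum = 921.99039.

922.0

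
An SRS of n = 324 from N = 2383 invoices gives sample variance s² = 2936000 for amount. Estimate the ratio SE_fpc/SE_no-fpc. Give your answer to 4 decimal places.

0.9295

f = n/N = 324/2383 = 0.13596307.
SE_no-fpc = √(s²/n) = 95.193111; SE_fpc = √((1−f)s²/n) = 88.485411.
Ratio = √(1−f) = 0.92953587.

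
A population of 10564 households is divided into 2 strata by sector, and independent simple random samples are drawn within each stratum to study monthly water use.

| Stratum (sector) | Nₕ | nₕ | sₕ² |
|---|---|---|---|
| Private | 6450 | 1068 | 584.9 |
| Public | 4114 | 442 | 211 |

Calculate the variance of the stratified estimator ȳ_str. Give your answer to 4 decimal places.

0.2350

Var(ȳ_str) = Σₕ Wₕ²(1 − fₕ)sₕ²/nₕ with Wₕ = Nₕ/N, N = 10564.
Private: Wₕ = 0.61056418; term = 0.61056418²·(1 − 0.16558140)·584.9/1068 = 0.17035583.
Public: Wₕ = 0.38943582; term = 0.38943582²·(1 − 0.10743802)·211/442 = 0.064620507.
Sum = 0.23497634.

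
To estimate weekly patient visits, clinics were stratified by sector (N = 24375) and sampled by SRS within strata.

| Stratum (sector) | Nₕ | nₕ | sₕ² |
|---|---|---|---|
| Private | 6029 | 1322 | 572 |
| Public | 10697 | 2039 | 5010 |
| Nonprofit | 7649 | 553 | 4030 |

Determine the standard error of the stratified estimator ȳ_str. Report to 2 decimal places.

Var(ȳ_str) = Σₕ Wₕ²(1 − fₕ)sₕ²/nₕ with Wₕ = Nₕ/N, N = 24375.
Private: Wₕ = 0.24734359; term = 0.24734359²·(1 − 0.21927351)·572/1322 = 0.020666399.
Public: Wₕ = 0.43885128; term = 0.43885128²·(1 − 0.19061419)·5010/2039 = 0.38301063.
Nonprofit: Wₕ = 0.31380513; term = 0.31380513²·(1 − 0.07229703)·4030/553 = 0.66574656.
Sum = 1.0694236.
SE = √(1.0694236) = 1.03.

1.03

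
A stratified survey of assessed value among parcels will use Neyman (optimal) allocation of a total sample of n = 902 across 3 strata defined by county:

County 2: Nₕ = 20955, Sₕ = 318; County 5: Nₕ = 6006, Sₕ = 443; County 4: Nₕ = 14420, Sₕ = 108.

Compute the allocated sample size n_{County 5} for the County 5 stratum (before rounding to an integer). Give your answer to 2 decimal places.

220.55

Neyman allocation: nₕ = n·NₕSₕ / Σⱼ NⱼSⱼ.
Σ NⱼSⱼ = 20955·318 + 6006·443 + 14420·108 = 1.0881708 × 10^7.
n_{County 5} = 902·6006·443 / (1.0881708 × 10^7) = 220.55.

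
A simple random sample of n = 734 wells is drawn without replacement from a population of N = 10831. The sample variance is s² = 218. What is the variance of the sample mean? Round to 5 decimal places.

0.27688

Under SRS without replacement, Var(ȳ) = (1 − f)·s²/n with f = n/N = 734/10831 = 0.06776844.
Var(ȳ) = (1 − 0.06776844)·218/734 = 0.93223156·0.29700272 = 0.27687531.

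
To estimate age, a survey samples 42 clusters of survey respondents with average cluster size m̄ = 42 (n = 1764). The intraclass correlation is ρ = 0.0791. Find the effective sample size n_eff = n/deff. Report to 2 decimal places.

deff = 1 + (42 − 1)·0.0791 = 1 + 3.2431 = 4.2431.
n_eff = 1764 / 4.2431 = 415.73.

415.73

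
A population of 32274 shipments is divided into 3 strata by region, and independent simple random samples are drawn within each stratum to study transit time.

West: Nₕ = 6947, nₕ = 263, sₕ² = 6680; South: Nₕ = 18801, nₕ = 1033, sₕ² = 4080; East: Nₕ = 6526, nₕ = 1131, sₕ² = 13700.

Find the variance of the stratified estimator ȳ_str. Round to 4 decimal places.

Var(ȳ_str) = Σₕ Wₕ²(1 − fₕ)sₕ²/nₕ with Wₕ = Nₕ/N, N = 32274.
West: Wₕ = 0.21525067; term = 0.21525067²·(1 − 0.03785807)·6680/263 = 1.132267.
South: Wₕ = 0.58254322; term = 0.58254322²·(1 − 0.05494389)·4080/1033 = 1.2666999.
East: Wₕ = 0.20220611; term = 0.20220611²·(1 − 0.17330677)·13700/1131 = 0.40944059.
Sum = 2.8084075.

2.8084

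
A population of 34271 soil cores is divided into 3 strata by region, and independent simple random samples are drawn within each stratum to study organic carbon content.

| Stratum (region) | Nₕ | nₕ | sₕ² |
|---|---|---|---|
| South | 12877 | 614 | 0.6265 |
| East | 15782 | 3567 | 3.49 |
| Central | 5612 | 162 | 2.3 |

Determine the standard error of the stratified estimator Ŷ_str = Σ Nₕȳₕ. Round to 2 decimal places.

Var(Ŷ_str) = Σₕ Nₕ²(1 − fₕ)sₕ²/nₕ.
South: 12877²·(1 − 614/12877)·0.6265/614 = 161125.44.
East: 15782²·(1 − 3567/15782)·3.49/3567 = 188615.69.
Central: 5612²·(1 − 162/5612)·2.3/162 = 434237.16.
Sum = 783978.29.
SE = √(783978.29) = 885.43.

885.43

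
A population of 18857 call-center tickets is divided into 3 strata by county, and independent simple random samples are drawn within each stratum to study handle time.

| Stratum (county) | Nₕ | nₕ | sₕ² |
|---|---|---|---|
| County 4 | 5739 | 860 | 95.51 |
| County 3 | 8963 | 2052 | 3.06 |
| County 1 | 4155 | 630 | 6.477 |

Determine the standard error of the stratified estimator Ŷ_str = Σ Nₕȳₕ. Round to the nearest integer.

1831

Var(Ŷ_str) = Σₕ Nₕ²(1 − fₕ)sₕ²/nₕ.
County 4: 5739²·(1 − 860/5739)·95.51/860 = 3.1096924 × 10^6.
County 3: 8963²·(1 − 2052/8963)·3.06/2052 = 92371.577.
County 1: 4155²·(1 − 630/4155)·6.477/630 = 150578.68.
Sum = 3.3526427 × 10^6.
SE = √(3.3526427 × 10^6) = 1831.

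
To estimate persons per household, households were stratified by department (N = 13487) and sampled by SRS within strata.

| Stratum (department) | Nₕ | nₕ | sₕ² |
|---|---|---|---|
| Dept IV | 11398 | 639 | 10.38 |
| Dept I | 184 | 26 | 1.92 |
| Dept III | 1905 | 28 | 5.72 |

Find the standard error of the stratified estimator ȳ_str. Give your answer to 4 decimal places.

Var(ȳ_str) = Σₕ Wₕ²(1 − fₕ)sₕ²/nₕ with Wₕ = Nₕ/N, N = 13487.
Dept IV: Wₕ = 0.84511011; term = 0.84511011²·(1 − 0.05606247)·10.38/639 = 0.010951317.
Dept I: Wₕ = 0.01364277; term = 0.01364277²·(1 − 0.14130435)·1.92/26 = 1.1802447 × 10^-5.
Dept III: Wₕ = 0.14124713; term = 0.14124713²·(1 − 0.01469816)·5.72/28 = 0.0040157488.
Sum = 0.014978868.
SE = √(0.014978868) = 0.1224.

0.1224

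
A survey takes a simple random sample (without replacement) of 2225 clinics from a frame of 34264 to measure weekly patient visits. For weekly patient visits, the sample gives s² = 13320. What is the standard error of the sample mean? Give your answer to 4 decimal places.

2.3660

Under SRS without replacement, Var(ȳ) = (1 − f)·s²/n with f = n/N = 2225/34264 = 0.06493696.
Var(ȳ) = (1 − 0.06493696)·13320/2225 = 0.93506304·5.9865169 = 5.5977706.
SE(ȳ) = √(5.5977706) = 2.3660.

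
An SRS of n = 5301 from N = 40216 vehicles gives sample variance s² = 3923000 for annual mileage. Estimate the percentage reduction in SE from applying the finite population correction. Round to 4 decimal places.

f = n/N = 5301/40216 = 0.13181321.
SE_no-fpc = √(s²/n) = 27.203843; SE_fpc = √((1−f)s²/n) = 25.3476.
Ratio = √(1−f) = 0.93176542. Reduction = 100·(1 − 0.93176542) = 6.8235%.

6.8235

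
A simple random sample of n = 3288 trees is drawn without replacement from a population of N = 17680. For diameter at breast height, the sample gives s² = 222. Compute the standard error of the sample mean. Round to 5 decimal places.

Under SRS without replacement, Var(ȳ) = (1 − f)·s²/n with f = n/N = 3288/17680 = 0.18597285.
Var(ȳ) = (1 − 0.18597285)·222/3288 = 0.81402715·0.067518248 = 0.054961687.
SE(ȳ) = √(0.054961687) = 0.23444.

0.23444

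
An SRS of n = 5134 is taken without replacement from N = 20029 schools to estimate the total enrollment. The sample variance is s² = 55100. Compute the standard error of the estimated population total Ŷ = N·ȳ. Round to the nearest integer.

56585

Var(Ŷ) = N²·Var(ȳ) = N²·(1 − n/N)·s²/n.
f = 5134/20029 = 0.25632832; Var(ȳ) = 0.74367168·55100/5134 = 7.9813614.
Var(Ŷ) = 20029² · 7.9813614 = 3.2018097 × 10^9.
SE(Ŷ) = √(3.2018097 × 10^9) = 56585.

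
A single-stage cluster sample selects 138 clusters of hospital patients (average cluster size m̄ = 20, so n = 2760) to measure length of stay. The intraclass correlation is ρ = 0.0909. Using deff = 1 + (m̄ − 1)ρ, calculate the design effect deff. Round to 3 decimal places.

deff = 1 + (20 − 1)·0.0909 = 1 + 1.7271 = 2.7271.

2.727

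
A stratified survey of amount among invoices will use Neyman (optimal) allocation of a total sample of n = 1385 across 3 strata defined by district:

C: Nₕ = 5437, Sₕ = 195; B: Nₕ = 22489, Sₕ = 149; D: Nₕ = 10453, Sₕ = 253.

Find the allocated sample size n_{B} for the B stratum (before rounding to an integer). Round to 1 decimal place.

657.8

Neyman allocation: nₕ = n·NₕSₕ / Σⱼ NⱼSⱼ.
Σ NⱼSⱼ = 5437·195 + 22489·149 + 10453·253 = 7.055685 × 10^6.
n_{B} = 1385·22489·149 / (7.055685 × 10^6) = 657.8.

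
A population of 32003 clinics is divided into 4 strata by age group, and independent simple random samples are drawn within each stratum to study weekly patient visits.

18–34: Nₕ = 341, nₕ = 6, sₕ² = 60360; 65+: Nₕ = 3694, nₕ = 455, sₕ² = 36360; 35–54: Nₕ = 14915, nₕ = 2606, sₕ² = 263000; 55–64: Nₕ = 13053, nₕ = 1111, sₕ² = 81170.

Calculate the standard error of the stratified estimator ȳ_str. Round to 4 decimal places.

5.5916

Var(ȳ_str) = Σₕ Wₕ²(1 − fₕ)sₕ²/nₕ with Wₕ = Nₕ/N, N = 32003.
18–34: Wₕ = 0.01065525; term = 0.01065525²·(1 − 0.01759531)·60360/6 = 1.1220592.
65+: Wₕ = 0.11542668; term = 0.11542668²·(1 − 0.12317271)·36360/455 = 0.9335529.
35–54: Wₕ = 0.46605006; term = 0.46605006²·(1 − 0.17472343)·263000/2606 = 18.090309.
55–64: Wₕ = 0.40786801; term = 0.40786801²·(1 − 0.08511453)·81170/1111 = 11.119558.
Sum = 31.265479.
SE = √(31.265479) = 5.5916.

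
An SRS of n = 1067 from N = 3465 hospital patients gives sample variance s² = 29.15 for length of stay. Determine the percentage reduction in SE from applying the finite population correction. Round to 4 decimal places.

16.8096

f = n/N = 1067/3465 = 0.30793651.
SE_no-fpc = √(s²/n) = 0.16528638; SE_fpc = √((1−f)s²/n) = 0.13750232.
Ratio = √(1−f) = 0.83190354. Reduction = 100·(1 − 0.83190354) = 16.8096%.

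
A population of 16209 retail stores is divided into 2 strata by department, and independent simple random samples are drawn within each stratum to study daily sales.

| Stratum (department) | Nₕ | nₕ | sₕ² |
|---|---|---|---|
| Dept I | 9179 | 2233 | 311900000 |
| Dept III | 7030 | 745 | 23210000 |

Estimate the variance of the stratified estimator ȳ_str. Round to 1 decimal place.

39134.9

Var(ȳ_str) = Σₕ Wₕ²(1 − fₕ)sₕ²/nₕ with Wₕ = Nₕ/N, N = 16209.
Dept I: Wₕ = 0.56629033; term = 0.56629033²·(1 − 0.24327269)·311900000/2233 = 33895.68.
Dept III: Wₕ = 0.43370967; term = 0.43370967²·(1 − 0.10597440)·23210000/745 = 5239.2248.
Sum = 39134.905.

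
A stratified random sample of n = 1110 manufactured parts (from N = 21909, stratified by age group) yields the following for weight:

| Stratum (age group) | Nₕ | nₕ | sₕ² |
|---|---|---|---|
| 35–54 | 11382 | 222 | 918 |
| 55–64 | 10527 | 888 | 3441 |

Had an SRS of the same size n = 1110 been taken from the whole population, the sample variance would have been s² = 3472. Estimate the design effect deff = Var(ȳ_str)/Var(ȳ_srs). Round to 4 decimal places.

0.6444

Var(ȳ_str) = Σ Wₕ²(1−fₕ)sₕ²/nₕ with Wₕ = Nₕ/21909:
  35–54: (11382/21909)²·(1−222/11382)·918/222 = 1.0942773
  55–64: (10527/21909)²·(1−888/10527)·3441/888 = 0.81914955
  → Var(ȳ_str) = 1.9134269.
Var(ȳ_srs) = (1 − 1110/21909)·3472/1110 = 2.9694542.
deff = 1.9134269 / 2.9694542 = 0.6444.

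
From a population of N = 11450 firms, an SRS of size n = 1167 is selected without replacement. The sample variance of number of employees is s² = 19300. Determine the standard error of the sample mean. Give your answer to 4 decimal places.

Under SRS without replacement, Var(ȳ) = (1 − f)·s²/n with f = n/N = 1167/11450 = 0.10192140.
Var(ȳ) = (1 − 0.10192140)·19300/1167 = 0.89807860·16.538132 = 14.852542.
SE(ȳ) = √(14.852542) = 3.8539.

3.8539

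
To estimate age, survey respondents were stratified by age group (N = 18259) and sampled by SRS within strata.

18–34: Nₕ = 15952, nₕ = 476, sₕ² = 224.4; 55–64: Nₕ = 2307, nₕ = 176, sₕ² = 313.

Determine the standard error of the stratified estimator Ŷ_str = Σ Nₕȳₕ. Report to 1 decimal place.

11186.0

Var(Ŷ_str) = Σₕ Nₕ²(1 − fₕ)sₕ²/nₕ.
18–34: 15952²·(1 − 476/15952)·224.4/476 = 1.1638306 × 10^8.
55–64: 2307²·(1 − 176/2307)·313/176 = 8.743045 × 10^6.
Sum = 1.2512611 × 10^8.
SE = √(1.2512611 × 10^8) = 11186.0.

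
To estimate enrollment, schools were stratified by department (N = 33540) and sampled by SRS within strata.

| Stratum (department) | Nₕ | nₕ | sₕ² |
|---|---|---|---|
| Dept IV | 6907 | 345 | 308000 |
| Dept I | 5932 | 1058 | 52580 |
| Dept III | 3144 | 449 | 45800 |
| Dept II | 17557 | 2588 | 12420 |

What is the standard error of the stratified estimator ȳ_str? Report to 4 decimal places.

Var(ȳ_str) = Σₕ Wₕ²(1 − fₕ)sₕ²/nₕ with Wₕ = Nₕ/N, N = 33540.
Dept IV: Wₕ = 0.20593321; term = 0.20593321²·(1 − 0.04994933)·308000/345 = 35.969234.
Dept I: Wₕ = 0.17686345; term = 0.17686345²·(1 − 0.17835469)·52580/1058 = 1.2773075.
Dept III: Wₕ = 0.09373882; term = 0.09373882²·(1 − 0.14281170)·45800/449 = 0.76830618.
Dept II: Wₕ = 0.52346452; term = 0.52346452²·(1 − 0.14740559)·12420/2588 = 1.1211773.
Sum = 39.136025.
SE = √(39.136025) = 6.2559.

6.2559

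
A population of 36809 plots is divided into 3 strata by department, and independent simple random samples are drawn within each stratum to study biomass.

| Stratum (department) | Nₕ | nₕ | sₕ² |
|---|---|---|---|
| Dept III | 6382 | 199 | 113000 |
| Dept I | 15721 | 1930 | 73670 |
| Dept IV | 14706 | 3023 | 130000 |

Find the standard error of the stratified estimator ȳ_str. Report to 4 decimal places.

Var(ȳ_str) = Σₕ Wₕ²(1 − fₕ)sₕ²/nₕ with Wₕ = Nₕ/N, N = 36809.
Dept III: Wₕ = 0.17338151; term = 0.17338151²·(1 − 0.03118145)·113000/199 = 16.537634.
Dept I: Wₕ = 0.42709663; term = 0.42709663²·(1 − 0.12276573)·73670/1930 = 6.1080312.
Dept IV: Wₕ = 0.39952186; term = 0.39952186²·(1 − 0.20556236)·130000/3023 = 5.4531332.
Sum = 28.098798.
SE = √(28.098798) = 5.3008.

5.3008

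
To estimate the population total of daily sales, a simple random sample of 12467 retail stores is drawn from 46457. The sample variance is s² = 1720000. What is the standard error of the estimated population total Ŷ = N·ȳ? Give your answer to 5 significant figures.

Var(Ŷ) = N²·Var(ȳ) = N²·(1 − n/N)·s²/n.
f = 12467/46457 = 0.26835568; Var(ȳ) = 0.73164432·1720000/12467 = 100.94074.
Var(Ŷ) = 46457² · 100.94074 = 2.1785564 × 10^11.
SE(Ŷ) = √(2.1785564 × 10^11) = 466750.

466750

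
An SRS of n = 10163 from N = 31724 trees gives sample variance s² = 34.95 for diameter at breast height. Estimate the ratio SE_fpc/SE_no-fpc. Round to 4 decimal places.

f = n/N = 10163/31724 = 0.32035683.
SE_no-fpc = √(s²/n) = 0.05864252; SE_fpc = √((1−f)s²/n) = 0.048345172.
Ratio = √(1−f) = 0.82440474.

0.8244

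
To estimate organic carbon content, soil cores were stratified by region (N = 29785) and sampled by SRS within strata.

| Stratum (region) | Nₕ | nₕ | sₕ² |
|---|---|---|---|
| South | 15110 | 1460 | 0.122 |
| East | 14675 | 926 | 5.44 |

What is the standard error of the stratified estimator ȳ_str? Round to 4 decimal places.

0.0368

Var(ȳ_str) = Σₕ Wₕ²(1 − fₕ)sₕ²/nₕ with Wₕ = Nₕ/N, N = 29785.
South: Wₕ = 0.50730233; term = 0.50730233²·(1 − 0.09662475)·0.122/1460 = 1.9427141 × 10^-5.
East: Wₕ = 0.49269767; term = 0.49269767²·(1 − 0.06310051)·5.44/926 = 0.0013361091.
Sum = 0.0013555362.
SE = √(0.0013555362) = 0.0368.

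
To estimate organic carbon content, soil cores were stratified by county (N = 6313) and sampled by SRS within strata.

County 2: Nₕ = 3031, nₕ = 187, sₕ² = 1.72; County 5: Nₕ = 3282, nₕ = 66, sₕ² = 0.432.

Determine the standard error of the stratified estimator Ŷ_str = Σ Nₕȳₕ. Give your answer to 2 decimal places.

Var(Ŷ_str) = Σₕ Nₕ²(1 − fₕ)sₕ²/nₕ.
County 2: 3031²·(1 − 187/3031)·1.72/187 = 79287.07.
County 5: 3282²·(1 − 66/3282)·0.432/66 = 69086.697.
Sum = 148373.77.
SE = √(148373.77) = 385.19.

385.19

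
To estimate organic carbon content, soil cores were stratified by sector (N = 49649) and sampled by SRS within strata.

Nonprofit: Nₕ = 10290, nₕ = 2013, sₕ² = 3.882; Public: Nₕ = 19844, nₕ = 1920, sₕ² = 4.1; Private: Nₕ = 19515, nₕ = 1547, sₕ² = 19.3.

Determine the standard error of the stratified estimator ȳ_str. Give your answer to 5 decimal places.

Var(ȳ_str) = Σₕ Wₕ²(1 − fₕ)sₕ²/nₕ with Wₕ = Nₕ/N, N = 49649.
Nonprofit: Wₕ = 0.20725493; term = 0.20725493²·(1 − 0.19562682)·3.882/2013 = 6.6631421 × 10^-5.
Public: Wₕ = 0.39968579; term = 0.39968579²·(1 − 0.09675469)·4.1/1920 = 3.0812417 × 10^-4.
Private: Wₕ = 0.39305928; term = 0.39305928²·(1 − 0.07927235)·19.3/1547 = 0.0017746564.
Sum = 0.002149412.
SE = √(0.002149412) = 0.04636.

0.04636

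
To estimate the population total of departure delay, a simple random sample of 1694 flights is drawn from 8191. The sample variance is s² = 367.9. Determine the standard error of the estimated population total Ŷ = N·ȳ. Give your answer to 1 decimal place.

Var(Ŷ) = N²·Var(ȳ) = N²·(1 − n/N)·s²/n.
f = 1694/8191 = 0.20681236; Var(ȳ) = 0.79318764·367.9/1694 = 0.17226313.
Var(Ŷ) = 8191² · 0.17226313 = 1.1557561 × 10^7.
SE(Ŷ) = √(1.1557561 × 10^7) = 3399.6.

3399.6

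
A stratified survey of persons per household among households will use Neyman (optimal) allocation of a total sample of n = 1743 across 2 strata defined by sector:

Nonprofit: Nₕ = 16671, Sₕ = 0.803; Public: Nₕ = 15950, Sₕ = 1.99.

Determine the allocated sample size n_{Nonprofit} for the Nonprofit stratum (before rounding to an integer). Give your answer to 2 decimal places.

517.05

Neyman allocation: nₕ = n·NₕSₕ / Σⱼ NⱼSⱼ.
Σ NⱼSⱼ = 16671·0.803 + 15950·1.99 = 45127.313.
n_{Nonprofit} = 1743·16671·0.803 / 45127.313 = 517.05.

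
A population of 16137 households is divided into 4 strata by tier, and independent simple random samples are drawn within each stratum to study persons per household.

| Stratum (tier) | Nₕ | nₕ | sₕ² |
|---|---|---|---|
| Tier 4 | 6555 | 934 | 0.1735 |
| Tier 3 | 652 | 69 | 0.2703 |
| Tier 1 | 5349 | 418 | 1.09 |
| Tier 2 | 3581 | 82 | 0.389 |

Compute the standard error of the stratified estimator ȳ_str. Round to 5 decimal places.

0.02290

Var(ȳ_str) = Σₕ Wₕ²(1 − fₕ)sₕ²/nₕ with Wₕ = Nₕ/N, N = 16137.
Tier 4: Wₕ = 0.40620933; term = 0.40620933²·(1 − 0.14248665)·0.1735/934 = 2.6284111 × 10^-5.
Tier 3: Wₕ = 0.04040404; term = 0.04040404²·(1 − 0.10582822)·0.2703/69 = 5.7183075 × 10^-6.
Tier 1: Wₕ = 0.33147425; term = 0.33147425²·(1 − 0.07814545)·1.09/418 = 2.6412665 × 10^-4.
Tier 2: Wₕ = 0.22191238; term = 0.22191238²·(1 − 0.02289863)·0.389/82 = 2.2826452 × 10^-4.
Sum = 5.2439359 × 10^-4.
SE = √(5.2439359 × 10^-4) = 0.02290.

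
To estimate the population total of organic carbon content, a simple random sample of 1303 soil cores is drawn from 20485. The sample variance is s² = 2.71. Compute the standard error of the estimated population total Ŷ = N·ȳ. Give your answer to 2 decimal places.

Var(Ŷ) = N²·Var(ȳ) = N²·(1 − n/N)·s²/n.
f = 1303/20485 = 0.06360752; Var(ȳ) = 0.93639248·2.71/1303 = 0.0019475239.
Var(Ŷ) = 20485² · 0.0019475239 = 817249.63.
SE(Ŷ) = √(817249.63) = 904.02.

904.02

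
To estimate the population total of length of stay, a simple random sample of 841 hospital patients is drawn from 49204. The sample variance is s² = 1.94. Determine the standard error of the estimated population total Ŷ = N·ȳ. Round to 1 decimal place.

2342.9

Var(Ŷ) = N²·Var(ȳ) = N²·(1 − n/N)·s²/n.
f = 841/49204 = 0.01709211; Var(ȳ) = 0.98290789·1.94/841 = 0.00226735.
Var(Ŷ) = 49204² · 0.00226735 = 5.4893306 × 10^6.
SE(Ŷ) = √(5.4893306 × 10^6) = 2342.9.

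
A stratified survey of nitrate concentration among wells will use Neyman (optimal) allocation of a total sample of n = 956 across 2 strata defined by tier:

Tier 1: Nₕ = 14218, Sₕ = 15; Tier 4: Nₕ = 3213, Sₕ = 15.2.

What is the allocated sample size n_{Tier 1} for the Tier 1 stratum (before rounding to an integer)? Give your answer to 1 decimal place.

Neyman allocation: nₕ = n·NₕSₕ / Σⱼ NⱼSⱼ.
Σ NⱼSⱼ = 14218·15 + 3213·15.2 = 262107.6.
n_{Tier 1} = 956·14218·15 / 262107.6 = 777.9.

777.9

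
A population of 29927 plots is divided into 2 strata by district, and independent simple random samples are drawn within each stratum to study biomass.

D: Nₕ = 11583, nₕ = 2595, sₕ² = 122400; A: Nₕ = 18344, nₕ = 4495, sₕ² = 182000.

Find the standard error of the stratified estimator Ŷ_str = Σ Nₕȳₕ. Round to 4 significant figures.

123300

Var(Ŷ_str) = Σₕ Nₕ²(1 − fₕ)sₕ²/nₕ.
D: 11583²·(1 − 2595/11583)·122400/2595 = 4.9105278 × 10^9.
A: 18344²·(1 − 4495/18344)·182000/4495 = 1.0286181 × 10^10.
Sum = 1.5196709 × 10^10.
SE = √(1.5196709 × 10^10) = 123300.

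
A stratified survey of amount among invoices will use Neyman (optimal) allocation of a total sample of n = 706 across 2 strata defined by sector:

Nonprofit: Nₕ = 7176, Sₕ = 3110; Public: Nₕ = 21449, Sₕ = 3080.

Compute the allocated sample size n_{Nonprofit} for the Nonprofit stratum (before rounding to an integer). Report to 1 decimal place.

Neyman allocation: nₕ = n·NₕSₕ / Σⱼ NⱼSⱼ.
Σ NⱼSⱼ = 7176·3110 + 21449·3080 = 8.838028 × 10^7.
n_{Nonprofit} = 706·7176·3110 / (8.838028 × 10^7) = 178.3.

178.3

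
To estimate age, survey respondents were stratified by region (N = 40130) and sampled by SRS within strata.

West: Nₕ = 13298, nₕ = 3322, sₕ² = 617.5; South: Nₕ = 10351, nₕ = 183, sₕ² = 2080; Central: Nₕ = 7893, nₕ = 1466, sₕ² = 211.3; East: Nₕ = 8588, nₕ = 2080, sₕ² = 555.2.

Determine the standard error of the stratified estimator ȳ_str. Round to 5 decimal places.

Var(ȳ_str) = Σₕ Wₕ²(1 − fₕ)sₕ²/nₕ with Wₕ = Nₕ/N, N = 40130.
West: Wₕ = 0.33137304; term = 0.33137304²·(1 − 0.24981200)·617.5/3322 = 0.015312348.
South: Wₕ = 0.25793671; term = 0.25793671²·(1 − 0.01767945)·2080/183 = 0.742834.
Central: Wₕ = 0.19668577; term = 0.19668577²·(1 − 0.18573419)·211.3/1466 = 0.0045402274.
East: Wₕ = 0.21400449; term = 0.21400449²·(1 − 0.24219842)·555.2/2080 = 0.0092637619.
Sum = 0.77195034.
SE = √(0.77195034) = 0.87861.

0.87861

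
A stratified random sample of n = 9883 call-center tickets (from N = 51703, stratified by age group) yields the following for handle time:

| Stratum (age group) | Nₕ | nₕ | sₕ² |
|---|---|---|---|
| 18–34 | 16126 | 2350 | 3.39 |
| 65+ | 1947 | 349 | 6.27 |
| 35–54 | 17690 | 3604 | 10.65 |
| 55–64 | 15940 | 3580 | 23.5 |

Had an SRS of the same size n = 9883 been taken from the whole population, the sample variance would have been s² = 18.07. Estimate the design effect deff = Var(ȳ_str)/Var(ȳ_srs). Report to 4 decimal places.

0.6086

Var(ȳ_str) = Σ Wₕ²(1−fₕ)sₕ²/nₕ with Wₕ = Nₕ/51703:
  18–34: (16126/51703)²·(1−2350/16126)·3.39/2350 = 1.1988094 × 10^-4
  65+: (1947/51703)²·(1−349/1947)·6.27/349 = 2.0909967 × 10^-5
  35–54: (17690/51703)²·(1−3604/17690)·10.65/3604 = 2.7545386 × 10^-4
  55–64: (15940/51703)²·(1−3580/15940)·23.5/3580 = 4.8379362 × 10^-4
  → Var(ȳ_str) = 9.0003839 × 10^-4.
Var(ȳ_srs) = (1 − 9883/51703)·18.07/9883 = 0.001478896.
deff = (9.0003839 × 10^-4) / 0.001478896 = 0.6086.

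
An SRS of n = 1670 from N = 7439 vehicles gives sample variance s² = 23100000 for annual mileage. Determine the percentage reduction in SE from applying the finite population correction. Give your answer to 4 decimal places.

11.9371

f = n/N = 1670/7439 = 0.22449254.
SE_no-fpc = √(s²/n) = 117.61095; SE_fpc = √((1−f)s²/n) = 103.57161.
Ratio = √(1−f) = 0.88062901. Reduction = 100·(1 − 0.88062901) = 11.9371%.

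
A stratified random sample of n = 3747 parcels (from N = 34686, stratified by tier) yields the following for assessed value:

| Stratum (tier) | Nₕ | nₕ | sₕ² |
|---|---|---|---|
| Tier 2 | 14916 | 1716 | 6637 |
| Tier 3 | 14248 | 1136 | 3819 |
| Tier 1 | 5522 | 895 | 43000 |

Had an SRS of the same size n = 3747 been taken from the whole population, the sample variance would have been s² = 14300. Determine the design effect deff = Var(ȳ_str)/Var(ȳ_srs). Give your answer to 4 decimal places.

Var(ȳ_str) = Σ Wₕ²(1−fₕ)sₕ²/nₕ with Wₕ = Nₕ/34686:
  Tier 2: (14916/34686)²·(1−1716/14916)·6637/1716 = 0.63295437
  Tier 3: (14248/34686)²·(1−1136/14248)·3819/1136 = 0.52201831
  Tier 1: (5522/34686)²·(1−895/5522)·43000/895 = 1.0203117
  → Var(ȳ_str) = 2.1752844.
Var(ȳ_srs) = (1 − 3747/34686)·14300/3747 = 3.4041164.
deff = 2.1752844 / 3.4041164 = 0.6390.

0.6390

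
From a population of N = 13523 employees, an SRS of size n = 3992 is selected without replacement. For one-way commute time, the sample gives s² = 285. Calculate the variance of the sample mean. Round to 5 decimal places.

Under SRS without replacement, Var(ȳ) = (1 − f)·s²/n with f = n/N = 3992/13523 = 0.29520077.
Var(ȳ) = (1 − 0.29520077)·285/3992 = 0.70479923·0.071392786 = 0.05031758.

0.05032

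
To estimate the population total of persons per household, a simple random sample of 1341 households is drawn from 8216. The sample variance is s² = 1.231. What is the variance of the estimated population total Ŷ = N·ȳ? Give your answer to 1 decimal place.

51851.6

Var(Ŷ) = N²·Var(ȳ) = N²·(1 − n/N)·s²/n.
f = 1341/8216 = 0.16321811; Var(ȳ) = 0.83678189·1.231/1341 = 7.6814206 × 10^-4.
Var(Ŷ) = 8216² · (7.6814206 × 10^-4) = 51851.629.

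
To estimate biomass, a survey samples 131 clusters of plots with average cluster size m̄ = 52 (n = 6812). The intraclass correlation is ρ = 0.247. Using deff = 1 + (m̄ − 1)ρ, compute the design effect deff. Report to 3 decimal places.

13.597

deff = 1 + (52 − 1)·0.247 = 1 + 12.597 = 13.597.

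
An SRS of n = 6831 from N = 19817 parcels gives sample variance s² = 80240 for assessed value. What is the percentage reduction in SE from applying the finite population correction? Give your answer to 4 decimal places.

f = n/N = 6831/19817 = 0.34470404.
SE_no-fpc = √(s²/n) = 3.4273094; SE_fpc = √((1−f)s²/n) = 2.7744191.
Ratio = √(1−f) = 0.80950353. Reduction = 100·(1 − 0.80950353) = 19.0496%.

19.0496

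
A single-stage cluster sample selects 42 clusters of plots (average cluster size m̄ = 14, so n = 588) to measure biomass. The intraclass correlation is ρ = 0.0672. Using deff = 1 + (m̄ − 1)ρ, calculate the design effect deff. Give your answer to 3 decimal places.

deff = 1 + (14 − 1)·0.0672 = 1 + 0.8736 = 1.8736.

1.874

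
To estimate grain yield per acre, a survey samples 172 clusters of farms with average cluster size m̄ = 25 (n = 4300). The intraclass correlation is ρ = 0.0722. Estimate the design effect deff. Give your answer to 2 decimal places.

2.73

deff = 1 + (25 − 1)·0.0722 = 1 + 1.7328 = 2.7328.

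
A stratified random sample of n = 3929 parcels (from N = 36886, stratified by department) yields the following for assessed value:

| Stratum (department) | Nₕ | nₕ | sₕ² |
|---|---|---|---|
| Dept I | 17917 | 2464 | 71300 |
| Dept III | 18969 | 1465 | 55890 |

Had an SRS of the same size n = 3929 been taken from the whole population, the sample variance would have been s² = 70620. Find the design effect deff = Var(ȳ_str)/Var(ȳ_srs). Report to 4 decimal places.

0.9464

Var(ȳ_str) = Σ Wₕ²(1−fₕ)sₕ²/nₕ with Wₕ = Nₕ/36886:
  Dept I: (17917/36886)²·(1−2464/17917)·71300/2464 = 5.8884881
  Dept III: (18969/36886)²·(1−1465/18969)·55890/1465 = 9.3101162
  → Var(ȳ_str) = 15.198604.
Var(ȳ_srs) = (1 − 3929/36886)·70620/3929 = 16.059492.
deff = 15.198604 / 16.059492 = 0.9464.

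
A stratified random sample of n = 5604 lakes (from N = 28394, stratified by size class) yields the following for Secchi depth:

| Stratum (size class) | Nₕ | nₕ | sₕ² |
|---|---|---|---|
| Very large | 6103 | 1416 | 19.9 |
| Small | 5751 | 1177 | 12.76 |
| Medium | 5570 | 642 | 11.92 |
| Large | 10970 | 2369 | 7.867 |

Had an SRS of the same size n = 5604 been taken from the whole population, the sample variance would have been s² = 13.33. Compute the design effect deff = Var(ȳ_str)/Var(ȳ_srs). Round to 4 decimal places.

Var(ȳ_str) = Σ Wₕ²(1−fₕ)sₕ²/nₕ with Wₕ = Nₕ/28394:
  Very large: (6103/28394)²·(1−1416/6103)·19.9/1416 = 4.9862608 × 10^-4
  Small: (5751/28394)²·(1−1177/5751)·12.76/1177 = 3.5372079 × 10^-4
  Medium: (5570/28394)²·(1−642/5570)·11.92/642 = 6.3214101 × 10^-4
  Large: (10970/28394)²·(1−2369/10970)·7.867/2369 = 3.8863912 × 10^-4
  → Var(ȳ_str) = 0.001873127.
Var(ȳ_srs) = (1 − 5604/28394)·13.33/5604 = 0.0019091927.
deff = 0.001873127 / 0.0019091927 = 0.9811.

0.9811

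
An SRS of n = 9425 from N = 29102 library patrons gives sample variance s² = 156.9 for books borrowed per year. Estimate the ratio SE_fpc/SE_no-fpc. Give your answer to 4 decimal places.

0.8223

f = n/N = 9425/29102 = 0.32386090.
SE_no-fpc = √(s²/n) = 0.12902409; SE_fpc = √((1−f)s²/n) = 0.10609351.
Ratio = √(1−f) = 0.82227678.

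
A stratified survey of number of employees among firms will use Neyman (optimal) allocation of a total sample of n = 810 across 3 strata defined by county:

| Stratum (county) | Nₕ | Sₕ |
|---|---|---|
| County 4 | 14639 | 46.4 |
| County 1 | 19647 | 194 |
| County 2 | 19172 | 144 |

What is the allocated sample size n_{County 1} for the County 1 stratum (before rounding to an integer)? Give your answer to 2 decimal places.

425.75

Neyman allocation: nₕ = n·NₕSₕ / Σⱼ NⱼSⱼ.
Σ NⱼSⱼ = 14639·46.4 + 19647·194 + 19172·144 = 7.2515356 × 10^6.
n_{County 1} = 810·19647·194 / (7.2515356 × 10^6) = 425.75.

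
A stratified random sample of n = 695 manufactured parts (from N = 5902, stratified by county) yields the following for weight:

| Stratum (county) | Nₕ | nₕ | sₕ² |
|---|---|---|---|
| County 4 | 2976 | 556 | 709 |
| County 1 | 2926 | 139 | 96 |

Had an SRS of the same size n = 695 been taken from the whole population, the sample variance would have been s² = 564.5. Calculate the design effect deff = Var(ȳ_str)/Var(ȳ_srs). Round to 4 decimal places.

0.5936

Var(ȳ_str) = Σ Wₕ²(1−fₕ)sₕ²/nₕ with Wₕ = Nₕ/5902:
  County 4: (2976/5902)²·(1−556/2976)·709/556 = 0.26364608
  County 1: (2926/5902)²·(1−139/2926)·96/139 = 0.16168484
  → Var(ȳ_str) = 0.42533092.
Var(ȳ_srs) = (1 − 695/5902)·564.5/695 = 0.71658467.
deff = 0.42533092 / 0.71658467 = 0.5936.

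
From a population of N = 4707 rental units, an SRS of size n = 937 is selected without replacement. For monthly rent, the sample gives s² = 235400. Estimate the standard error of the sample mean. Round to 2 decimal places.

14.19

Under SRS without replacement, Var(ȳ) = (1 − f)·s²/n with f = n/N = 937/4707 = 0.19906522.
Var(ȳ) = (1 − 0.19906522)·235400/937 = 0.80093478·251.22732 = 201.2167.
SE(ȳ) = √(201.2167) = 14.19.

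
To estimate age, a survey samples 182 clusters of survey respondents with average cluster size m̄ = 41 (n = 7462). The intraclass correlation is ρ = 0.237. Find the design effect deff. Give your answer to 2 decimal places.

deff = 1 + (41 − 1)·0.237 = 1 + 9.48 = 10.48.

10.48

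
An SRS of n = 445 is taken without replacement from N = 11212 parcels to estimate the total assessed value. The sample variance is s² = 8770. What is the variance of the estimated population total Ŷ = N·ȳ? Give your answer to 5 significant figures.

Var(Ŷ) = N²·Var(ȳ) = N²·(1 − n/N)·s²/n.
f = 445/11212 = 0.03968962; Var(ȳ) = 0.96031038·8770/445 = 18.925668.
Var(Ŷ) = 11212² · 18.925668 = 2.3791257 × 10^9.

2.3791 × 10^9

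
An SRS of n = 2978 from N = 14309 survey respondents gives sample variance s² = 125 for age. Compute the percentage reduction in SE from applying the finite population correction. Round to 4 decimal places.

11.0124

f = n/N = 2978/14309 = 0.20812076.
SE_no-fpc = √(s²/n) = 0.20487674; SE_fpc = √((1−f)s²/n) = 0.18231489.
Ratio = √(1−f) = 0.88987597. Reduction = 100·(1 − 0.88987597) = 11.0124%.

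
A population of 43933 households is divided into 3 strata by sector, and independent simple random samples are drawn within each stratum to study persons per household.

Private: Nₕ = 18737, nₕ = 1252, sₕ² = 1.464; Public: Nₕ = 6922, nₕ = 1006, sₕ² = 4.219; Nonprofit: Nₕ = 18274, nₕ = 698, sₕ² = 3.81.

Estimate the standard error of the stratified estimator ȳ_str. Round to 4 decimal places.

0.0346

Var(ȳ_str) = Σₕ Wₕ²(1 − fₕ)sₕ²/nₕ with Wₕ = Nₕ/N, N = 43933.
Private: Wₕ = 0.42649034; term = 0.42649034²·(1 − 0.06681966)·1.464/1252 = 1.9848181 × 10^-4.
Public: Wₕ = 0.15755810; term = 0.15755810²·(1 − 0.14533372)·4.219/1006 = 8.8979423 × 10^-5.
Nonprofit: Wₕ = 0.41595156; term = 0.41595156²·(1 − 0.03819634)·3.81/698 = 9.0832548 × 10^-4.
Sum = 0.0011957867.
SE = √(0.0011957867) = 0.0346.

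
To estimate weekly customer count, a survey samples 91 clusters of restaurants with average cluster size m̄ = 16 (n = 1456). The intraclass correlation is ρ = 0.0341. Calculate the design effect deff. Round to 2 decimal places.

deff = 1 + (16 − 1)·0.0341 = 1 + 0.5115 = 1.5115.

1.51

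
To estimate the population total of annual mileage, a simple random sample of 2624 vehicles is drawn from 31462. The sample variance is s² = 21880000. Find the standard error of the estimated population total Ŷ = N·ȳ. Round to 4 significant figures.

Var(Ŷ) = N²·Var(ȳ) = N²·(1 − n/N)·s²/n.
f = 2624/31462 = 0.08340220; Var(ȳ) = 0.91659780·21880000/2624 = 7642.9725.
Var(Ŷ) = 31462² · 7642.9725 = 7.5654532 × 10^12.
SE(Ŷ) = √(7.5654532 × 10^12) = 2.751 × 10^6.

2.751 × 10^6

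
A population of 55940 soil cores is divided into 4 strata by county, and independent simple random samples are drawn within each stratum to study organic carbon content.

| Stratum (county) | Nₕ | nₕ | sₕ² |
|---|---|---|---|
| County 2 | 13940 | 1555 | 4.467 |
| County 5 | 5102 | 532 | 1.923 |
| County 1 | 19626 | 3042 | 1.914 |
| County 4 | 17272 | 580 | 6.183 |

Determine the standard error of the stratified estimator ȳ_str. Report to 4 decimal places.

0.0351

Var(ȳ_str) = Σₕ Wₕ²(1 − fₕ)sₕ²/nₕ with Wₕ = Nₕ/N, N = 55940.
County 2: Wₕ = 0.24919557; term = 0.24919557²·(1 − 0.11154950)·4.467/1555 = 1.5848911 × 10^-4.
County 5: Wₕ = 0.09120486; term = 0.09120486²·(1 − 0.10427283)·1.923/532 = 2.6932668 × 10^-5.
County 1: Wₕ = 0.35084019; term = 0.35084019²·(1 − 0.15499847)·1.914/3042 = 6.544235 × 10^-5.
County 4: Wₕ = 0.30875939; term = 0.30875939²·(1 − 0.03358036)·6.183/580 = 9.821489 × 10^-4.
Sum = 0.001233013.
SE = √(0.001233013) = 0.0351.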